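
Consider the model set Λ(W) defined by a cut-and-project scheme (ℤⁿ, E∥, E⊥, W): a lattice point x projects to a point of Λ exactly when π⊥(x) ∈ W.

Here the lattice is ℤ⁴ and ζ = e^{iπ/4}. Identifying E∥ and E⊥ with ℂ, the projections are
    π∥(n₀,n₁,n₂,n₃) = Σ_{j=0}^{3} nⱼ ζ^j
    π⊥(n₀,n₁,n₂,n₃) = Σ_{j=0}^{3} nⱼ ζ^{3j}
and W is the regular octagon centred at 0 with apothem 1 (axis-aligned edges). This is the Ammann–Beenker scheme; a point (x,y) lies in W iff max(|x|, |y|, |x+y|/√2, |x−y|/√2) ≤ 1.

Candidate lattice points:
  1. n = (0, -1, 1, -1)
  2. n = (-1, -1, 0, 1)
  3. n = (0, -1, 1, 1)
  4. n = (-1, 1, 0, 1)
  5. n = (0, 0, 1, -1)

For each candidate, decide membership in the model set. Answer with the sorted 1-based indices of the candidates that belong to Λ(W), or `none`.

With ζ = e^{iπ/4} the internal vectors are ζ^0,ζ^3,ζ^6,ζ^9.
candidate 1: n = (0, -1, 1, -1) → π⊥ ≈ (+0.00000, -2.41421); max(|x|,|y|,|x±y|/√2) = 2.41421 > 1 ⇒ ∉ W
candidate 2: n = (-1, -1, 0, 1) → π⊥ ≈ (+0.41421, +0.00000); max(|x|,|y|,|x±y|/√2) = 0.41421 ≤ 1 ⇒ ∈ W
candidate 3: n = (0, -1, 1, 1) → π⊥ ≈ (+1.41421, -1.00000); max(|x|,|y|,|x±y|/√2) = 1.70711 > 1 ⇒ ∉ W
candidate 4: n = (-1, 1, 0, 1) → π⊥ ≈ (-1.00000, +1.41421); max(|x|,|y|,|x±y|/√2) = 1.70711 > 1 ⇒ ∉ W
candidate 5: n = (0, 0, 1, -1) → π⊥ ≈ (-0.70711, -1.70711); max(|x|,|y|,|x±y|/√2) = 1.70711 > 1 ⇒ ∉ W

2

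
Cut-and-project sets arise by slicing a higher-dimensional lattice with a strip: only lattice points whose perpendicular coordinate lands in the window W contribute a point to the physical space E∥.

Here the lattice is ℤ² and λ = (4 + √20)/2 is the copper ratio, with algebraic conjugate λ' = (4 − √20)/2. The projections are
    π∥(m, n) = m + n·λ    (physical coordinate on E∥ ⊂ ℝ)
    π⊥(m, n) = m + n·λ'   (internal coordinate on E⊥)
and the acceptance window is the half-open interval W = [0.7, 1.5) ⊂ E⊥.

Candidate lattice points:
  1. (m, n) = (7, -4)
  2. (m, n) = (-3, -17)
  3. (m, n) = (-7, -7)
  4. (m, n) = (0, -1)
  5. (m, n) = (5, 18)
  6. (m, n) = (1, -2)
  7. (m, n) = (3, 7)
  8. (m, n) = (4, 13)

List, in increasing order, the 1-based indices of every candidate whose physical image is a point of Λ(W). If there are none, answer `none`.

Numerically λ ≈ 4.236068 and λ' = −1/λ ≈ -0.236068.
#1 (7,-4): internal coord 7 + (-4)·λ' = +7.944272; +7.944272 ∉ [0.7, 1.5) → out
#2 (-3,-17): internal coord -3 + (-17)·λ' = +1.013156; +1.013156 ∈ [0.7, 1.5) → IN Λ
#3 (-7,-7): internal coord -7 + (-7)·λ' = -5.347524; -5.347524 ∉ [0.7, 1.5) → out
#4 (0,-1): internal coord 0 + (-1)·λ' = +0.236068; +0.236068 ∉ [0.7, 1.5) → out
#5 (5,18): internal coord 5 + (18)·λ' = +0.750776; +0.750776 ∈ [0.7, 1.5) → IN Λ
#6 (1,-2): internal coord 1 + (-2)·λ' = +1.472136; +1.472136 ∈ [0.7, 1.5) → IN Λ
#7 (3,7): internal coord 3 + (7)·λ' = +1.347524; +1.347524 ∈ [0.7, 1.5) → IN Λ
#8 (4,13): internal coord 4 + (13)·λ' = +0.931116; +0.931116 ∈ [0.7, 1.5) → IN Λ

2, 5, 6, 7, 8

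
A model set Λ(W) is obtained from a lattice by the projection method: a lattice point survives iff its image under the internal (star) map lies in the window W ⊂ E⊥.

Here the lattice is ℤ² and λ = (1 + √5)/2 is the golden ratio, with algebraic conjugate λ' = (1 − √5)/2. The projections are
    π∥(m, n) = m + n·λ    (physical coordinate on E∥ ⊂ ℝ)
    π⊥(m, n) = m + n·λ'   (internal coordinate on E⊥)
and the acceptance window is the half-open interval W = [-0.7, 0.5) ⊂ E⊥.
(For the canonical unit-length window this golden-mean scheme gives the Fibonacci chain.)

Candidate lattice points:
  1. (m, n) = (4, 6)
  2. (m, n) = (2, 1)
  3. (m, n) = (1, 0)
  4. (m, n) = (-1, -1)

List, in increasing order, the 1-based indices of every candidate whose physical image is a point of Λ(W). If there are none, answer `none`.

1, 4

Numerically λ ≈ 1.618034 and λ' = −1/λ ≈ -0.618034.
#1 (4,6): internal coord 4 + (6)·λ' = +0.291796; +0.291796 ∈ [-0.7, 0.5) → IN Λ
#2 (2,1): internal coord 2 + (1)·λ' = +1.381966; +1.381966 ∉ [-0.7, 0.5) → out
#3 (1,0): internal coord 1 + (0)·λ' = +1.000000; +1.000000 ∉ [-0.7, 0.5) → out
#4 (-1,-1): internal coord -1 + (-1)·λ' = -0.381966; -0.381966 ∈ [-0.7, 0.5) → IN Λ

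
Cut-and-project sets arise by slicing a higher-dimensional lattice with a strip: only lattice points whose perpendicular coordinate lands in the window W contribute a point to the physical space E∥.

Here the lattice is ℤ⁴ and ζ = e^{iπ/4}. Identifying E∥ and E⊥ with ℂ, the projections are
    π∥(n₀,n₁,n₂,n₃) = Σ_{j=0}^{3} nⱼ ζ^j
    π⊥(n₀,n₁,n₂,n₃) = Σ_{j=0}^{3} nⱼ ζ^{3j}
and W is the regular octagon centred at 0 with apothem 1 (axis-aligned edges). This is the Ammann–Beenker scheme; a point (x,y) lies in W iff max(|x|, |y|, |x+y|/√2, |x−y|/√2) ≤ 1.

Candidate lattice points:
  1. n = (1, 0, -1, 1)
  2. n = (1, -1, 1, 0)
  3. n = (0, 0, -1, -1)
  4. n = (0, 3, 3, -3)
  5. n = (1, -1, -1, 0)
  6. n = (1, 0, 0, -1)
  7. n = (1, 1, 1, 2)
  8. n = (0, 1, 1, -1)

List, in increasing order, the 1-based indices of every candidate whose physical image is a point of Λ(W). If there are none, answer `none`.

With ζ = e^{iπ/4} the internal vectors are ζ^0,ζ^3,ζ^6,ζ^9.
#1 (1, 0, -1, 1): internal (1.7071, 1.7071); octagon support 2.4142 vs apothem 1 → ∉ W
#2 (1, -1, 1, 0): internal (1.7071, -1.7071); octagon support 2.4142 vs apothem 1 → ∉ W
#3 (0, 0, -1, -1): internal (-0.7071, 0.2929); octagon support 0.7071 vs apothem 1 → ∈ W
#4 (0, 3, 3, -3): internal (-4.2426, -3.0000); octagon support 5.1213 vs apothem 1 → ∉ W
#5 (1, -1, -1, 0): internal (1.7071, 0.2929); octagon support 1.7071 vs apothem 1 → ∉ W
#6 (1, 0, 0, -1): internal (0.2929, -0.7071); octagon support 0.7071 vs apothem 1 → ∈ W
#7 (1, 1, 1, 2): internal (1.7071, 1.1213); octagon support 2.0000 vs apothem 1 → ∉ W
#8 (0, 1, 1, -1): internal (-1.4142, -1.0000); octagon support 1.7071 vs apothem 1 → ∉ W

3, 6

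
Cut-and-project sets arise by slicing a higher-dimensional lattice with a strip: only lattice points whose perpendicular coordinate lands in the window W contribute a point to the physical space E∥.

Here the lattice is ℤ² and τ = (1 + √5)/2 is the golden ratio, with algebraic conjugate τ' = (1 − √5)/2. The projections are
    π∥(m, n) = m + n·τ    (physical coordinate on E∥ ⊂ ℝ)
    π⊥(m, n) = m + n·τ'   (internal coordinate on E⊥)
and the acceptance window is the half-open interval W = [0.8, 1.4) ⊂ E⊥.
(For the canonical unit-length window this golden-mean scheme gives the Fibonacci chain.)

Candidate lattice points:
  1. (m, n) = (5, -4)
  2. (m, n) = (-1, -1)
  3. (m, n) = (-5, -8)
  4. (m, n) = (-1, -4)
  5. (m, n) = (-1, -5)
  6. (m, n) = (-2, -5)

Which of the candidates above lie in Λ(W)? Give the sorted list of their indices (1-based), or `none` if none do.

Compute τ' = (1−√5)/2 = -0.618034, so π⊥(m,n) = m -0.618034·n.
[1] lift (5,-4): star map gives 7.472136; window check 0.8 ≤ 7.472136 < 1.4 is false → out
[2] lift (-1,-1): star map gives -0.381966; window check 0.8 ≤ -0.381966 < 1.4 is false → out
[3] lift (-5,-8): star map gives -0.055728; window check 0.8 ≤ -0.055728 < 1.4 is false → out
[4] lift (-1,-4): star map gives 1.472136; window check 0.8 ≤ 1.472136 < 1.4 is false → out
[5] lift (-1,-5): star map gives 2.090170; window check 0.8 ≤ 2.090170 < 1.4 is false → out
[6] lift (-2,-5): star map gives 1.090170; window check 0.8 ≤ 1.090170 < 1.4 is true → IN Λ

6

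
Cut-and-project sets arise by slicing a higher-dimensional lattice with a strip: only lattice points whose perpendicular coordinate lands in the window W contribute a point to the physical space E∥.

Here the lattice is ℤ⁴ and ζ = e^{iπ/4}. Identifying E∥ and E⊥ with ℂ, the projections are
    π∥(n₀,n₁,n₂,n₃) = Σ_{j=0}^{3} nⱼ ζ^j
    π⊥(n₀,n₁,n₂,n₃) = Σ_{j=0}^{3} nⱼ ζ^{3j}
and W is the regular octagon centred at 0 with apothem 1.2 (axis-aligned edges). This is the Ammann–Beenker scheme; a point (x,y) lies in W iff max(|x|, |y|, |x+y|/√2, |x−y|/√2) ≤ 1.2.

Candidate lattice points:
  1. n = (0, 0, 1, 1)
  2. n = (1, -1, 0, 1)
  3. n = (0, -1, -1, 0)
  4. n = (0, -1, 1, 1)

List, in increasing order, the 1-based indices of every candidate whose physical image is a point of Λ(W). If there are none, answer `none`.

1, 3

With ζ = e^{iπ/4} the internal vectors are ζ^0,ζ^3,ζ^6,ζ^9.
candidate 1: n = (0, 0, 1, 1) → π⊥ ≈ (+0.70711, -0.29289); max(|x|,|y|,|x±y|/√2) = 0.70711 ≤ 1.2 ⇒ ∈ W
candidate 2: n = (1, -1, 0, 1) → π⊥ ≈ (+2.41421, +0.00000); max(|x|,|y|,|x±y|/√2) = 2.41421 > 1.2 ⇒ ∉ W
candidate 3: n = (0, -1, -1, 0) → π⊥ ≈ (+0.70711, +0.29289); max(|x|,|y|,|x±y|/√2) = 0.70711 ≤ 1.2 ⇒ ∈ W
candidate 4: n = (0, -1, 1, 1) → π⊥ ≈ (+1.41421, -1.00000); max(|x|,|y|,|x±y|/√2) = 1.70711 > 1.2 ⇒ ∉ W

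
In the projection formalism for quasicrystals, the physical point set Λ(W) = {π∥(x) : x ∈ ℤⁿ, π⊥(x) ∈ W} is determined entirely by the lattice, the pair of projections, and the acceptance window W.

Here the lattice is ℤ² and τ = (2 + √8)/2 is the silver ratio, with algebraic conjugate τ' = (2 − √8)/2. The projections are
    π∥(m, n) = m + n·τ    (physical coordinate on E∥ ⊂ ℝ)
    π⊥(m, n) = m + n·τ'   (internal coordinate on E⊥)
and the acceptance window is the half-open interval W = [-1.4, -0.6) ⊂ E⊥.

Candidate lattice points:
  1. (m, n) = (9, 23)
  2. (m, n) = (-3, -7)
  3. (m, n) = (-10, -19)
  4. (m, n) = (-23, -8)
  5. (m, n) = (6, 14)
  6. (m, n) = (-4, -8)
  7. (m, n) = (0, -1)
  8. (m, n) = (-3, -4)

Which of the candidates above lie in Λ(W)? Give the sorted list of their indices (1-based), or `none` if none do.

6, 8

Numerically τ ≈ 2.414214 and τ' = −1/τ ≈ -0.414214.
candidate 1: (m,n)=(9,23) → π∥ = 9+23·τ ≈ 64.526912, π⊥ = 9+23·τ' ≈ -0.526912 ∉ [-1.4, -0.6) ⇒ out
candidate 2: (m,n)=(-3,-7) → π∥ = -3-7·τ ≈ -19.899495, π⊥ = -3-7·τ' ≈ -0.100505 ∉ [-1.4, -0.6) ⇒ out
candidate 3: (m,n)=(-10,-19) → π∥ = -10-19·τ ≈ -55.870058, π⊥ = -10-19·τ' ≈ -2.129942 ∉ [-1.4, -0.6) ⇒ out
candidate 4: (m,n)=(-23,-8) → π∥ = -23-8·τ ≈ -42.313708, π⊥ = -23-8·τ' ≈ -19.686292 ∉ [-1.4, -0.6) ⇒ out
candidate 5: (m,n)=(6,14) → π∥ = 6+14·τ ≈ 39.798990, π⊥ = 6+14·τ' ≈ 0.201010 ∉ [-1.4, -0.6) ⇒ out
candidate 6: (m,n)=(-4,-8) → π∥ = -4-8·τ ≈ -23.313708, π⊥ = -4-8·τ' ≈ -0.686292 ∈ [-1.4, -0.6) ⇒ IN Λ
candidate 7: (m,n)=(0,-1) → π∥ = 0-1·τ ≈ -2.414214, π⊥ = 0-1·τ' ≈ 0.414214 ∉ [-1.4, -0.6) ⇒ out
candidate 8: (m,n)=(-3,-4) → π∥ = -3-4·τ ≈ -12.656854, π⊥ = -3-4·τ' ≈ -1.343146 ∈ [-1.4, -0.6) ⇒ IN Λ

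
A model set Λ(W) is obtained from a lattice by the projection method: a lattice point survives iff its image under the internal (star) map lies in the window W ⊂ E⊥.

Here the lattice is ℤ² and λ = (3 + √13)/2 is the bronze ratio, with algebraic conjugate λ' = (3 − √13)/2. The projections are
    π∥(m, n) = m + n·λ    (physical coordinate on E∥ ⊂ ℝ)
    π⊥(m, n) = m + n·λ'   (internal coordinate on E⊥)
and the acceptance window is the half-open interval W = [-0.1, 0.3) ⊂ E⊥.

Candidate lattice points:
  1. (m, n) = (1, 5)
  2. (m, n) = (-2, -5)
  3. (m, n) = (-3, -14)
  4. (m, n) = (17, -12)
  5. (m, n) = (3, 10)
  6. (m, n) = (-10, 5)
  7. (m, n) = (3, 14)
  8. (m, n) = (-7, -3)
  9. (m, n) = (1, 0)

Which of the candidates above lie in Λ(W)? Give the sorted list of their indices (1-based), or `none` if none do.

5

Numerically λ ≈ 3.302776 and λ' = −1/λ ≈ -0.302776.
#1 (1,5): internal coord 1 + (5)·λ' = -0.513878; -0.513878 ∉ [-0.1, 0.3) → out
#2 (-2,-5): internal coord -2 + (-5)·λ' = -0.486122; -0.486122 ∉ [-0.1, 0.3) → out
#3 (-3,-14): internal coord -3 + (-14)·λ' = +1.238859; +1.238859 ∉ [-0.1, 0.3) → out
#4 (17,-12): internal coord 17 + (-12)·λ' = +20.633308; +20.633308 ∉ [-0.1, 0.3) → out
#5 (3,10): internal coord 3 + (10)·λ' = -0.027756; -0.027756 ∈ [-0.1, 0.3) → IN Λ
#6 (-10,5): internal coord -10 + (5)·λ' = -11.513878; -11.513878 ∉ [-0.1, 0.3) → out
#7 (3,14): internal coord 3 + (14)·λ' = -1.238859; -1.238859 ∉ [-0.1, 0.3) → out
#8 (-7,-3): internal coord -7 + (-3)·λ' = -6.091673; -6.091673 ∉ [-0.1, 0.3) → out
#9 (1,0): internal coord 1 + (0)·λ' = +1.000000; +1.000000 ∉ [-0.1, 0.3) → out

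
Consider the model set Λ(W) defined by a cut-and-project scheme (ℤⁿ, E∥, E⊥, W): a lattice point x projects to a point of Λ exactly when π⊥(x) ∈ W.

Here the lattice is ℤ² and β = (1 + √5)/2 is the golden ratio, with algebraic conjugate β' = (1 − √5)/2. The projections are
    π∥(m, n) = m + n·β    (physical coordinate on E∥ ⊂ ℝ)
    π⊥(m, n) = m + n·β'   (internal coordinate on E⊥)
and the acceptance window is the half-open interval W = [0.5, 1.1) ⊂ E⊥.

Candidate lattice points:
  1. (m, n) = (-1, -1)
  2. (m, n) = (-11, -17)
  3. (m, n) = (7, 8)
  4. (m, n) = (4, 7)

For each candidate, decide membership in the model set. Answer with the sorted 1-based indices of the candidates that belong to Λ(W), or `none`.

none

Compute β' = (1−√5)/2 = -0.618034, so π⊥(m,n) = m -0.618034·n.
[1] lift (-1,-1): star map gives -0.381966; window check 0.5 ≤ -0.381966 < 1.1 is false → out
[2] lift (-11,-17): star map gives -0.493422; window check 0.5 ≤ -0.493422 < 1.1 is false → out
[3] lift (7,8): star map gives 2.055728; window check 0.5 ≤ 2.055728 < 1.1 is false → out
[4] lift (4,7): star map gives -0.326238; window check 0.5 ≤ -0.326238 < 1.1 is false → out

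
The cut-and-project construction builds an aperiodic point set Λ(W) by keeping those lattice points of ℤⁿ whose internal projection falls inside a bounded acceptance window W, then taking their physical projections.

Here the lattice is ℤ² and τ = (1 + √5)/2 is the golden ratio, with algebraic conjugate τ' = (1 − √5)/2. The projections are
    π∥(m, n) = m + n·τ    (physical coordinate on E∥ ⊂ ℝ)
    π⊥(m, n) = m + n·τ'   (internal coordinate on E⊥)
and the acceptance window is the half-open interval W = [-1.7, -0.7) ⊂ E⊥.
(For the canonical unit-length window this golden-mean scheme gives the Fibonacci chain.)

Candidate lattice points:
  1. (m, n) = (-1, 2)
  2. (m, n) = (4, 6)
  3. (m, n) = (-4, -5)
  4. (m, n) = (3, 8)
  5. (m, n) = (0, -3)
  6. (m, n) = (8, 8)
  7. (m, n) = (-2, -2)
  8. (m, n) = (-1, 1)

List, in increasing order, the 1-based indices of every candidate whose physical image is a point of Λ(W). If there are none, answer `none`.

3, 7, 8

τ' = (1−√5)/2 ≈ -0.61803.
[1] lift (-1,2): star map gives -2.23607; window check -1.7 ≤ -2.23607 < -0.7 is false → out
[2] lift (4,6): star map gives 0.29180; window check -1.7 ≤ 0.29180 < -0.7 is false → out
[3] lift (-4,-5): star map gives -0.90983; window check -1.7 ≤ -0.90983 < -0.7 is true → IN Λ
[4] lift (3,8): star map gives -1.94427; window check -1.7 ≤ -1.94427 < -0.7 is false → out
[5] lift (0,-3): star map gives 1.85410; window check -1.7 ≤ 1.85410 < -0.7 is false → out
[6] lift (8,8): star map gives 3.05573; window check -1.7 ≤ 3.05573 < -0.7 is false → out
[7] lift (-2,-2): star map gives -0.76393; window check -1.7 ≤ -0.76393 < -0.7 is true → IN Λ
[8] lift (-1,1): star map gives -1.61803; window check -1.7 ≤ -1.61803 < -0.7 is true → IN Λ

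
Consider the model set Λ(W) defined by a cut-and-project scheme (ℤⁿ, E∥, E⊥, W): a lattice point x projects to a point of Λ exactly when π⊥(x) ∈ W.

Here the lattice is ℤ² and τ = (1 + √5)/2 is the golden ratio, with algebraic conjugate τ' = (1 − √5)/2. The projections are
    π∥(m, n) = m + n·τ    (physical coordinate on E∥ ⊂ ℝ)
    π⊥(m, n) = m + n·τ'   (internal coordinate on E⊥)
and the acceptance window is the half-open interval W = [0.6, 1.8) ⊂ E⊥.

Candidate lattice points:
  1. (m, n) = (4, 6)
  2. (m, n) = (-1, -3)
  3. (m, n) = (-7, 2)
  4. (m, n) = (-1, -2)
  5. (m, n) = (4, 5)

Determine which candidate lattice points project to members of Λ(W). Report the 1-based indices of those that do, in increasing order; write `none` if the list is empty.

2, 5

Compute τ' = (1−√5)/2 = -0.6180, so π⊥(m,n) = m -0.6180·n.
[1] lift (4,6): star map gives 0.2918; window check 0.6 ≤ 0.2918 < 1.8 is false → out
[2] lift (-1,-3): star map gives 0.8541; window check 0.6 ≤ 0.8541 < 1.8 is true → IN Λ
[3] lift (-7,2): star map gives -8.2361; window check 0.6 ≤ -8.2361 < 1.8 is false → out
[4] lift (-1,-2): star map gives 0.2361; window check 0.6 ≤ 0.2361 < 1.8 is false → out
[5] lift (4,5): star map gives 0.9098; window check 0.6 ≤ 0.9098 < 1.8 is true → IN Λ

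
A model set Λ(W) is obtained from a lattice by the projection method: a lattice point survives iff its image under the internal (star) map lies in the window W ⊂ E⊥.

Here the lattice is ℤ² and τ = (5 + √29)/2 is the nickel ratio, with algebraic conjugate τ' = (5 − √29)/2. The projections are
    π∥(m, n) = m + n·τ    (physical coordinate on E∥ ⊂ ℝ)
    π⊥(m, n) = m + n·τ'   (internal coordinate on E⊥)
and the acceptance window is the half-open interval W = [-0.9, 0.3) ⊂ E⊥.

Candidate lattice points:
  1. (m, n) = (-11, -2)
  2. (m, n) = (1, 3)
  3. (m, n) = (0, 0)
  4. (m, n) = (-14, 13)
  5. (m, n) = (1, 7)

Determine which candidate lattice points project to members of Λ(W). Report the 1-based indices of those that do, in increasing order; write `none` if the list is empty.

3, 5

τ' = (5−√29)/2 ≈ -0.19258.
#1 (-11,-2): internal coord -11 + (-2)·τ' = -10.61484; -10.61484 ∉ [-0.9, 0.3) → out
#2 (1,3): internal coord 1 + (3)·τ' = +0.42225; +0.42225 ∉ [-0.9, 0.3) → out
#3 (0,0): internal coord 0 + (0)·τ' = +0.00000; +0.00000 ∈ [-0.9, 0.3) → IN Λ
#4 (-14,13): internal coord -14 + (13)·τ' = -16.50357; -16.50357 ∉ [-0.9, 0.3) → out
#5 (1,7): internal coord 1 + (7)·τ' = -0.34808; -0.34808 ∈ [-0.9, 0.3) → IN Λ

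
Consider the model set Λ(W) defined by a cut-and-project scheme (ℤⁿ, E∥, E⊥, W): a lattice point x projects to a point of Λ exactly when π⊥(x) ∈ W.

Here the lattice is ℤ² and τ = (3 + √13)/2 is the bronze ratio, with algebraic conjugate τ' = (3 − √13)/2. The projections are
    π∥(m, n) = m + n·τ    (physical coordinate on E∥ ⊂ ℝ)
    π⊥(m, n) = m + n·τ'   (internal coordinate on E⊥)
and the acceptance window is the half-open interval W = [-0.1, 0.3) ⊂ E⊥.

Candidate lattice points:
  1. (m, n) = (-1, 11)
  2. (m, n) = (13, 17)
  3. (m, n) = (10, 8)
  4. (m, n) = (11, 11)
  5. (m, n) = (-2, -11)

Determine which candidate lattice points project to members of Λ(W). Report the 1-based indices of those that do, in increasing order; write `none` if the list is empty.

Numerically τ ≈ 3.30278 and τ' = −1/τ ≈ -0.30278.
#1 (-1,11): internal coord -1 + (11)·τ' = -4.33053; -4.33053 ∉ [-0.1, 0.3) → out
#2 (13,17): internal coord 13 + (17)·τ' = +7.85281; +7.85281 ∉ [-0.1, 0.3) → out
#3 (10,8): internal coord 10 + (8)·τ' = +7.57779; +7.57779 ∉ [-0.1, 0.3) → out
#4 (11,11): internal coord 11 + (11)·τ' = +7.66947; +7.66947 ∉ [-0.1, 0.3) → out
#5 (-2,-11): internal coord -2 + (-11)·τ' = +1.33053; +1.33053 ∉ [-0.1, 0.3) → out

none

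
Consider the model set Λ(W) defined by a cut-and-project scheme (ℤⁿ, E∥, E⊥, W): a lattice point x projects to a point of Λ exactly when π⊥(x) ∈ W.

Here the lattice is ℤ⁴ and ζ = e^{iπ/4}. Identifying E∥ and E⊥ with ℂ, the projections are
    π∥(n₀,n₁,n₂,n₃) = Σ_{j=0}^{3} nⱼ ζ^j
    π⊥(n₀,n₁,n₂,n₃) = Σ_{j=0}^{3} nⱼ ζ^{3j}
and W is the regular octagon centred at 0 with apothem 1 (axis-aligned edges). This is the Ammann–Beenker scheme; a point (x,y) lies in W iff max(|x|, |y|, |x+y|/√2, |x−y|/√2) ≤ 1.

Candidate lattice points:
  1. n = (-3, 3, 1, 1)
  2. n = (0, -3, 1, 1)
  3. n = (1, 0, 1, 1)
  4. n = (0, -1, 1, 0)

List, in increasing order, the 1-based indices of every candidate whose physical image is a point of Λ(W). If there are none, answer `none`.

π⊥(n) = n₀ + n₁ζ³ + n₂ζ⁶ + n₃ζ⁹ where ζ = e^{iπ/4}.
#1 (-3, 3, 1, 1): internal (-4.41421, 1.82843); octagon support 4.41421 vs apothem 1 → ∉ W
#2 (0, -3, 1, 1): internal (2.82843, -2.41421); octagon support 3.70711 vs apothem 1 → ∉ W
#3 (1, 0, 1, 1): internal (1.70711, -0.29289); octagon support 1.70711 vs apothem 1 → ∉ W
#4 (0, -1, 1, 0): internal (0.70711, -1.70711); octagon support 1.70711 vs apothem 1 → ∉ W

none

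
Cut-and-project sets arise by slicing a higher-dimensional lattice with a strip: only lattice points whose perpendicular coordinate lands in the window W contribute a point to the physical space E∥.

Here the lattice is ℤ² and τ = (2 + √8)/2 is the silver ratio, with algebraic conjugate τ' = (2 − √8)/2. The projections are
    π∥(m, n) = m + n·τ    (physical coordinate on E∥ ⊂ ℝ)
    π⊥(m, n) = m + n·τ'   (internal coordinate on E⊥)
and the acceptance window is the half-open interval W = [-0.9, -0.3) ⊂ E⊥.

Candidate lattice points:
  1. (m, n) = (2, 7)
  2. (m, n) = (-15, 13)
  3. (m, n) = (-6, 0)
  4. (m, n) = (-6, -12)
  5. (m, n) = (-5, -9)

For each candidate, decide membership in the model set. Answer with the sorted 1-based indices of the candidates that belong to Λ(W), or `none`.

Numerically τ ≈ 2.4142 and τ' = −1/τ ≈ -0.4142.
candidate 1: (m,n)=(2,7) → π∥ = 2+7·τ ≈ 18.8995, π⊥ = 2+7·τ' ≈ -0.8995 ∈ [-0.9, -0.3) ⇒ IN Λ
candidate 2: (m,n)=(-15,13) → π∥ = -15+13·τ ≈ 16.3848, π⊥ = -15+13·τ' ≈ -20.3848 ∉ [-0.9, -0.3) ⇒ out
candidate 3: (m,n)=(-6,0) → π∥ = -6+0·τ ≈ -6.0000, π⊥ = -6+0·τ' ≈ -6.0000 ∉ [-0.9, -0.3) ⇒ out
candidate 4: (m,n)=(-6,-12) → π∥ = -6-12·τ ≈ -34.9706, π⊥ = -6-12·τ' ≈ -1.0294 ∉ [-0.9, -0.3) ⇒ out
candidate 5: (m,n)=(-5,-9) → π∥ = -5-9·τ ≈ -26.7279, π⊥ = -5-9·τ' ≈ -1.2721 ∉ [-0.9, -0.3) ⇒ out

1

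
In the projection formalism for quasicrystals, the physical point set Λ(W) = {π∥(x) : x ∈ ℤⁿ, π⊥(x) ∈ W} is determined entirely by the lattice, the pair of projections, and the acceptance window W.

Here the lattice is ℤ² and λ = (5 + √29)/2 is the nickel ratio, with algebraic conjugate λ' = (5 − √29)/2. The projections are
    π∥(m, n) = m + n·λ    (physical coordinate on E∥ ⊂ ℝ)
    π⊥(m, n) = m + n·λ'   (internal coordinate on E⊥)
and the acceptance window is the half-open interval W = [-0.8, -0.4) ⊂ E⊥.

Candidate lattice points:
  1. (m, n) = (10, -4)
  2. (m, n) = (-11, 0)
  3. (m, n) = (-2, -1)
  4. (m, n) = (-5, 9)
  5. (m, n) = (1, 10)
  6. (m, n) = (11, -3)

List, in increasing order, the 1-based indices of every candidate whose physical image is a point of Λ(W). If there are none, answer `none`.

λ' = (5−√29)/2 ≈ -0.1926.
[1] lift (10,-4): star map gives 10.7703; window check -0.8 ≤ 10.7703 < -0.4 is false → out
[2] lift (-11,0): star map gives -11.0000; window check -0.8 ≤ -11.0000 < -0.4 is false → out
[3] lift (-2,-1): star map gives -1.8074; window check -0.8 ≤ -1.8074 < -0.4 is false → out
[4] lift (-5,9): star map gives -6.7332; window check -0.8 ≤ -6.7332 < -0.4 is false → out
[5] lift (1,10): star map gives -0.9258; window check -0.8 ≤ -0.9258 < -0.4 is false → out
[6] lift (11,-3): star map gives 11.5777; window check -0.8 ≤ 11.5777 < -0.4 is false → out

none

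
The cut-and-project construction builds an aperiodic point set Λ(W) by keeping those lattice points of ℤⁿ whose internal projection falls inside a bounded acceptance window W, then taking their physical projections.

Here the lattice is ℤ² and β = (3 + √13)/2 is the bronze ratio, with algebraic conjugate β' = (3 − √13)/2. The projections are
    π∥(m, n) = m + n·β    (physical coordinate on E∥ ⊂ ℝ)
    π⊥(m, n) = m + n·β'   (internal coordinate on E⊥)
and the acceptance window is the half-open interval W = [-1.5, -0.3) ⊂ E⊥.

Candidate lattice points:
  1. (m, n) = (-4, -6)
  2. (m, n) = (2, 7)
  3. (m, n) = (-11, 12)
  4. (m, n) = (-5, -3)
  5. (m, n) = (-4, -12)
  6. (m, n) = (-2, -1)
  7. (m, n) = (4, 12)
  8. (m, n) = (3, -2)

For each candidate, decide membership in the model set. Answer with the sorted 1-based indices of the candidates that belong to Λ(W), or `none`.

β' = (3−√13)/2 ≈ -0.302776.
[1] lift (-4,-6): star map gives -2.183346; window check -1.5 ≤ -2.183346 < -0.3 is false → out
[2] lift (2,7): star map gives -0.119429; window check -1.5 ≤ -0.119429 < -0.3 is false → out
[3] lift (-11,12): star map gives -14.633308; window check -1.5 ≤ -14.633308 < -0.3 is false → out
[4] lift (-5,-3): star map gives -4.091673; window check -1.5 ≤ -4.091673 < -0.3 is false → out
[5] lift (-4,-12): star map gives -0.366692; window check -1.5 ≤ -0.366692 < -0.3 is true → IN Λ
[6] lift (-2,-1): star map gives -1.697224; window check -1.5 ≤ -1.697224 < -0.3 is false → out
[7] lift (4,12): star map gives 0.366692; window check -1.5 ≤ 0.366692 < -0.3 is false → out
[8] lift (3,-2): star map gives 3.605551; window check -1.5 ≤ 3.605551 < -0.3 is false → out

5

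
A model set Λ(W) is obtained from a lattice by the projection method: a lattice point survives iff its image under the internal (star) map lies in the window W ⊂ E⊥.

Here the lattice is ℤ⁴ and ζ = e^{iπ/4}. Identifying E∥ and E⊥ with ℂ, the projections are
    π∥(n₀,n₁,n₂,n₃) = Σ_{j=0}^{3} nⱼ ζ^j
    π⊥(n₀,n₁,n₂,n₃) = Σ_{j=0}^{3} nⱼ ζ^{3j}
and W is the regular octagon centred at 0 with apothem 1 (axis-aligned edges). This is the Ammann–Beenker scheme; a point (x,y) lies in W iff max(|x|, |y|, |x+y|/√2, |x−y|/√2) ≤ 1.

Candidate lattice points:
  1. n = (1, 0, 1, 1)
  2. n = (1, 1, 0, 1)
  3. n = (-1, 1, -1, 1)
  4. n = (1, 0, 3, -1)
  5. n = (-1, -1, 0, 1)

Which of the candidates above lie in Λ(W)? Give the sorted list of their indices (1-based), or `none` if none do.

π⊥(n) = n₀ + n₁ζ³ + n₂ζ⁶ + n₃ζ⁹ where ζ = e^{iπ/4}.
candidate 1: n = (1, 0, 1, 1) → π⊥ ≈ (+1.70711, -0.29289); max(|x|,|y|,|x±y|/√2) = 1.70711 > 1 ⇒ ∉ W
candidate 2: n = (1, 1, 0, 1) → π⊥ ≈ (+1.00000, +1.41421); max(|x|,|y|,|x±y|/√2) = 1.70711 > 1 ⇒ ∉ W
candidate 3: n = (-1, 1, -1, 1) → π⊥ ≈ (-1.00000, +2.41421); max(|x|,|y|,|x±y|/√2) = 2.41421 > 1 ⇒ ∉ W
candidate 4: n = (1, 0, 3, -1) → π⊥ ≈ (+0.29289, -3.70711); max(|x|,|y|,|x±y|/√2) = 3.70711 > 1 ⇒ ∉ W
candidate 5: n = (-1, -1, 0, 1) → π⊥ ≈ (+0.41421, +0.00000); max(|x|,|y|,|x±y|/√2) = 0.41421 ≤ 1 ⇒ ∈ W

5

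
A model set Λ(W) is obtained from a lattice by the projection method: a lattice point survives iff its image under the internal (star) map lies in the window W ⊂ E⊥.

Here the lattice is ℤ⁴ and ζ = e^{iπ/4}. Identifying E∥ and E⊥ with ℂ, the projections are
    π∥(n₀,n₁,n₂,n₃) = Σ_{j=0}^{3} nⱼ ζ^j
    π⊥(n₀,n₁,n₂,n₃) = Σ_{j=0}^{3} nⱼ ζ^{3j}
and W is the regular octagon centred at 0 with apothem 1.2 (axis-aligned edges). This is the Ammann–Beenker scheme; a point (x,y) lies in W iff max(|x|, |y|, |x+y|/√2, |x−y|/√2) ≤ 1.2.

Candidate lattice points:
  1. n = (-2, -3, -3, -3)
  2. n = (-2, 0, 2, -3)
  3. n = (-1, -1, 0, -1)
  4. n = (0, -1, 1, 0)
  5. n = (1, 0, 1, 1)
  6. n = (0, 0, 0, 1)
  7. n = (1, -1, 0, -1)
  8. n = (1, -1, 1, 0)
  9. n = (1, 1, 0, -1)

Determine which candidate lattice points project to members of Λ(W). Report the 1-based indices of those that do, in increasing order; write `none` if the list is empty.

Internal map: ζ^{3j} for j=0..3 gives (1,0), (−√2/2,√2/2), (0,−1), (√2/2,√2/2).
candidate 1: n = (-2, -3, -3, -3) → π⊥ ≈ (-2.000000, -1.242641); max(|x|,|y|,|x±y|/√2) = 2.292893 > 1.2 ⇒ ∉ W
candidate 2: n = (-2, 0, 2, -3) → π⊥ ≈ (-4.121320, -4.121320); max(|x|,|y|,|x±y|/√2) = 5.828427 > 1.2 ⇒ ∉ W
candidate 3: n = (-1, -1, 0, -1) → π⊥ ≈ (-1.000000, -1.414214); max(|x|,|y|,|x±y|/√2) = 1.707107 > 1.2 ⇒ ∉ W
candidate 4: n = (0, -1, 1, 0) → π⊥ ≈ (+0.707107, -1.707107); max(|x|,|y|,|x±y|/√2) = 1.707107 > 1.2 ⇒ ∉ W
candidate 5: n = (1, 0, 1, 1) → π⊥ ≈ (+1.707107, -0.292893); max(|x|,|y|,|x±y|/√2) = 1.707107 > 1.2 ⇒ ∉ W
candidate 6: n = (0, 0, 0, 1) → π⊥ ≈ (+0.707107, +0.707107); max(|x|,|y|,|x±y|/√2) = 1.000000 ≤ 1.2 ⇒ ∈ W
candidate 7: n = (1, -1, 0, -1) → π⊥ ≈ (+1.000000, -1.414214); max(|x|,|y|,|x±y|/√2) = 1.707107 > 1.2 ⇒ ∉ W
candidate 8: n = (1, -1, 1, 0) → π⊥ ≈ (+1.707107, -1.707107); max(|x|,|y|,|x±y|/√2) = 2.414214 > 1.2 ⇒ ∉ W
candidate 9: n = (1, 1, 0, -1) → π⊥ ≈ (-0.414214, +0.000000); max(|x|,|y|,|x±y|/√2) = 0.414214 ≤ 1.2 ⇒ ∈ W

6, 9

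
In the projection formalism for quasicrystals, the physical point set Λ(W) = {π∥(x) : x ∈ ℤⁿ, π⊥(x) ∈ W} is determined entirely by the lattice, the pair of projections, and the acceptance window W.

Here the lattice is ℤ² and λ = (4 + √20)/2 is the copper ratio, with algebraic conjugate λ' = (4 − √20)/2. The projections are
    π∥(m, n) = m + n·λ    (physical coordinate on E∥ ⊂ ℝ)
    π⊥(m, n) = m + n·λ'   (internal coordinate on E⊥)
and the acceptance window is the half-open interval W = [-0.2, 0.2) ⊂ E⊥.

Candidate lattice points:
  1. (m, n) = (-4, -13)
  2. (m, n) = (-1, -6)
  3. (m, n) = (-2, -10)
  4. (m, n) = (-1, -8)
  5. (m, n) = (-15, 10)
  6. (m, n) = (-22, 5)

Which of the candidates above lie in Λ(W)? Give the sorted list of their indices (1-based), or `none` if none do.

none

Numerically λ ≈ 4.23607 and λ' = −1/λ ≈ -0.23607.
candidate 1: (m,n)=(-4,-13) → π∥ = -4-13·λ ≈ -59.06888, π⊥ = -4-13·λ' ≈ -0.93112 ∉ [-0.2, 0.2) ⇒ out
candidate 2: (m,n)=(-1,-6) → π∥ = -1-6·λ ≈ -26.41641, π⊥ = -1-6·λ' ≈ 0.41641 ∉ [-0.2, 0.2) ⇒ out
candidate 3: (m,n)=(-2,-10) → π∥ = -2-10·λ ≈ -44.36068, π⊥ = -2-10·λ' ≈ 0.36068 ∉ [-0.2, 0.2) ⇒ out
candidate 4: (m,n)=(-1,-8) → π∥ = -1-8·λ ≈ -34.88854, π⊥ = -1-8·λ' ≈ 0.88854 ∉ [-0.2, 0.2) ⇒ out
candidate 5: (m,n)=(-15,10) → π∥ = -15+10·λ ≈ 27.36068, π⊥ = -15+10·λ' ≈ -17.36068 ∉ [-0.2, 0.2) ⇒ out
candidate 6: (m,n)=(-22,5) → π∥ = -22+5·λ ≈ -0.81966, π⊥ = -22+5·λ' ≈ -23.18034 ∉ [-0.2, 0.2) ⇒ out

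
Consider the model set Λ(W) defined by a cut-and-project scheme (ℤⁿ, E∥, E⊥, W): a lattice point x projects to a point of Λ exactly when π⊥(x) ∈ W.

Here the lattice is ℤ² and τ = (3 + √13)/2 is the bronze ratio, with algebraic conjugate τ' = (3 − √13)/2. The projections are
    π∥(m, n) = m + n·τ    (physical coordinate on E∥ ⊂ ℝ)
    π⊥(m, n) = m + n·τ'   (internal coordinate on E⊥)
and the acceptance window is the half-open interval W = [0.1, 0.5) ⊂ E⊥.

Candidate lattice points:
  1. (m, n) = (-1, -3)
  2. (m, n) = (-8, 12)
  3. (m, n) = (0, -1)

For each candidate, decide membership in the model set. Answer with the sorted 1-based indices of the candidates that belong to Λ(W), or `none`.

τ' = (3−√13)/2 ≈ -0.302776.
candidate 1: (m,n)=(-1,-3) → π∥ = -1-3·τ ≈ -10.908327, π⊥ = -1-3·τ' ≈ -0.091673 ∉ [0.1, 0.5) ⇒ out
candidate 2: (m,n)=(-8,12) → π∥ = -8+12·τ ≈ 31.633308, π⊥ = -8+12·τ' ≈ -11.633308 ∉ [0.1, 0.5) ⇒ out
candidate 3: (m,n)=(0,-1) → π∥ = 0-1·τ ≈ -3.302776, π⊥ = 0-1·τ' ≈ 0.302776 ∈ [0.1, 0.5) ⇒ IN Λ

3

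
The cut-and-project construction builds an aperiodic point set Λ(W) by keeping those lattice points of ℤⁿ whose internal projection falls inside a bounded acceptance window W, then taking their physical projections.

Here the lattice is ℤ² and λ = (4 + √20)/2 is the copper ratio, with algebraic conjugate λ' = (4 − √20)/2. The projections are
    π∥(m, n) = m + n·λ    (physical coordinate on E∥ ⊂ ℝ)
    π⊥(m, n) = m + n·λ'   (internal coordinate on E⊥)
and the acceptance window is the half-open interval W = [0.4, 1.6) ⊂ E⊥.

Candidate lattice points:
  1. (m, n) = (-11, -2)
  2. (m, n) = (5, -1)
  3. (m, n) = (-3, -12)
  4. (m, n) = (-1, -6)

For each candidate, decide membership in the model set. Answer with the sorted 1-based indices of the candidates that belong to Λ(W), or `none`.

4

Numerically λ ≈ 4.23607 and λ' = −1/λ ≈ -0.23607.
candidate 1: (m,n)=(-11,-2) → π∥ = -11-2·λ ≈ -19.47214, π⊥ = -11-2·λ' ≈ -10.52786 ∉ [0.4, 1.6) ⇒ out
candidate 2: (m,n)=(5,-1) → π∥ = 5-1·λ ≈ 0.76393, π⊥ = 5-1·λ' ≈ 5.23607 ∉ [0.4, 1.6) ⇒ out
candidate 3: (m,n)=(-3,-12) → π∥ = -3-12·λ ≈ -53.83282, π⊥ = -3-12·λ' ≈ -0.16718 ∉ [0.4, 1.6) ⇒ out
candidate 4: (m,n)=(-1,-6) → π∥ = -1-6·λ ≈ -26.41641, π⊥ = -1-6·λ' ≈ 0.41641 ∈ [0.4, 1.6) ⇒ IN Λ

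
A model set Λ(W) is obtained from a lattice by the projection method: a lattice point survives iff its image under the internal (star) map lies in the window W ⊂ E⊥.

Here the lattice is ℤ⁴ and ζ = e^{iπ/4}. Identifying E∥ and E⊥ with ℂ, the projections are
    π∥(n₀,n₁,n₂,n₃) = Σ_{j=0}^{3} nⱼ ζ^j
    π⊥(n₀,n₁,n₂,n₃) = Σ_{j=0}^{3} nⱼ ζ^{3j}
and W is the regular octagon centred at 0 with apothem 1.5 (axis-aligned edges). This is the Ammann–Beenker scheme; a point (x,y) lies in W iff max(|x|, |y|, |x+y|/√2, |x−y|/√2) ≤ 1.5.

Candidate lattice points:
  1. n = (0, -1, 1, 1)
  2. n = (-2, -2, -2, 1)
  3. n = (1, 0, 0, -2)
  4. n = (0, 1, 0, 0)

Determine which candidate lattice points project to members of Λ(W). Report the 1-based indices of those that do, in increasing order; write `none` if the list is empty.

With ζ = e^{iπ/4} the internal vectors are ζ^0,ζ^3,ζ^6,ζ^9.
#1 (0, -1, 1, 1): internal (1.4142, -1.0000); octagon support 1.7071 vs apothem 1.5 → ∉ W
#2 (-2, -2, -2, 1): internal (0.1213, 1.2929); octagon support 1.2929 vs apothem 1.5 → ∈ W
#3 (1, 0, 0, -2): internal (-0.4142, -1.4142); octagon support 1.4142 vs apothem 1.5 → ∈ W
#4 (0, 1, 0, 0): internal (-0.7071, 0.7071); octagon support 1.0000 vs apothem 1.5 → ∈ W

2, 3, 4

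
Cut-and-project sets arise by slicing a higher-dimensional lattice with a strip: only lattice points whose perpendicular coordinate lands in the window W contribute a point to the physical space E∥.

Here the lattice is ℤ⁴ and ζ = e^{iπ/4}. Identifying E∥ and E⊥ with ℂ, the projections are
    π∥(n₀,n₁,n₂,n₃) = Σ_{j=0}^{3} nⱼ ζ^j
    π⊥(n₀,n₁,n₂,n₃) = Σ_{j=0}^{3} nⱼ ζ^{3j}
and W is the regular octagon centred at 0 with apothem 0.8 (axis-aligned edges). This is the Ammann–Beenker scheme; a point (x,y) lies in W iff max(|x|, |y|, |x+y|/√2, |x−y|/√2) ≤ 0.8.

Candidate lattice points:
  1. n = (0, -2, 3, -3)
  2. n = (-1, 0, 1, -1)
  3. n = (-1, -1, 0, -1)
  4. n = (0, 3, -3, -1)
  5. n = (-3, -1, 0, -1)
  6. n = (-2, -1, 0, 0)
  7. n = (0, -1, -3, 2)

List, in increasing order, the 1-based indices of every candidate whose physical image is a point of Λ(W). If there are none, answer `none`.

none

π⊥(n) = n₀ + n₁ζ³ + n₂ζ⁶ + n₃ζ⁹ where ζ = e^{iπ/4}.
candidate 1: n = (0, -2, 3, -3) → π⊥ ≈ (-0.707107, -6.535534); max(|x|,|y|,|x±y|/√2) = 6.535534 > 0.8 ⇒ ∉ W
candidate 2: n = (-1, 0, 1, -1) → π⊥ ≈ (-1.707107, -1.707107); max(|x|,|y|,|x±y|/√2) = 2.414214 > 0.8 ⇒ ∉ W
candidate 3: n = (-1, -1, 0, -1) → π⊥ ≈ (-1.000000, -1.414214); max(|x|,|y|,|x±y|/√2) = 1.707107 > 0.8 ⇒ ∉ W
candidate 4: n = (0, 3, -3, -1) → π⊥ ≈ (-2.828427, +4.414214); max(|x|,|y|,|x±y|/√2) = 5.121320 > 0.8 ⇒ ∉ W
candidate 5: n = (-3, -1, 0, -1) → π⊥ ≈ (-3.000000, -1.414214); max(|x|,|y|,|x±y|/√2) = 3.121320 > 0.8 ⇒ ∉ W
candidate 6: n = (-2, -1, 0, 0) → π⊥ ≈ (-1.292893, -0.707107); max(|x|,|y|,|x±y|/√2) = 1.414214 > 0.8 ⇒ ∉ W
candidate 7: n = (0, -1, -3, 2) → π⊥ ≈ (+2.121320, +3.707107); max(|x|,|y|,|x±y|/√2) = 4.121320 > 0.8 ⇒ ∉ W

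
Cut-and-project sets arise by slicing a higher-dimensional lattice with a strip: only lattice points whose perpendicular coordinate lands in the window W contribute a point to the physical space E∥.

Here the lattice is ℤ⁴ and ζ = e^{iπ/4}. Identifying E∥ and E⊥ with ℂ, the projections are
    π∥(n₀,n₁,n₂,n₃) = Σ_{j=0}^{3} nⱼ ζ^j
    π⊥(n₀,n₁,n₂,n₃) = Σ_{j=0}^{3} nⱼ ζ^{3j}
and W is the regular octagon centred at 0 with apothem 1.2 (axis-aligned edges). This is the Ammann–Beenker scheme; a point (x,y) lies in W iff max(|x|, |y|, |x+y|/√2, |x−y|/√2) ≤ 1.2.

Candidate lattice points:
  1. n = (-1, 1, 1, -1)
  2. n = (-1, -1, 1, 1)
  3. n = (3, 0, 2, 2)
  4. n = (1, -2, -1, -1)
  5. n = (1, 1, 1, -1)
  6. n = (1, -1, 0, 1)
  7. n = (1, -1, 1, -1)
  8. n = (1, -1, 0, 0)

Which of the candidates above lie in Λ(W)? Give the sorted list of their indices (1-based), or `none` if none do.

2, 5

π⊥(n) = n₀ + n₁ζ³ + n₂ζ⁶ + n₃ζ⁹ where ζ = e^{iπ/4}.
candidate 1: n = (-1, 1, 1, -1) → π⊥ ≈ (-2.4142, -1.0000); max(|x|,|y|,|x±y|/√2) = 2.4142 > 1.2 ⇒ ∉ W
candidate 2: n = (-1, -1, 1, 1) → π⊥ ≈ (+0.4142, -1.0000); max(|x|,|y|,|x±y|/√2) = 1.0000 ≤ 1.2 ⇒ ∈ W
candidate 3: n = (3, 0, 2, 2) → π⊥ ≈ (+4.4142, -0.5858); max(|x|,|y|,|x±y|/√2) = 4.4142 > 1.2 ⇒ ∉ W
candidate 4: n = (1, -2, -1, -1) → π⊥ ≈ (+1.7071, -1.1213); max(|x|,|y|,|x±y|/√2) = 2.0000 > 1.2 ⇒ ∉ W
candidate 5: n = (1, 1, 1, -1) → π⊥ ≈ (-0.4142, -1.0000); max(|x|,|y|,|x±y|/√2) = 1.0000 ≤ 1.2 ⇒ ∈ W
candidate 6: n = (1, -1, 0, 1) → π⊥ ≈ (+2.4142, +0.0000); max(|x|,|y|,|x±y|/√2) = 2.4142 > 1.2 ⇒ ∉ W
candidate 7: n = (1, -1, 1, -1) → π⊥ ≈ (+1.0000, -2.4142); max(|x|,|y|,|x±y|/√2) = 2.4142 > 1.2 ⇒ ∉ W
candidate 8: n = (1, -1, 0, 0) → π⊥ ≈ (+1.7071, -0.7071); max(|x|,|y|,|x±y|/√2) = 1.7071 > 1.2 ⇒ ∉ W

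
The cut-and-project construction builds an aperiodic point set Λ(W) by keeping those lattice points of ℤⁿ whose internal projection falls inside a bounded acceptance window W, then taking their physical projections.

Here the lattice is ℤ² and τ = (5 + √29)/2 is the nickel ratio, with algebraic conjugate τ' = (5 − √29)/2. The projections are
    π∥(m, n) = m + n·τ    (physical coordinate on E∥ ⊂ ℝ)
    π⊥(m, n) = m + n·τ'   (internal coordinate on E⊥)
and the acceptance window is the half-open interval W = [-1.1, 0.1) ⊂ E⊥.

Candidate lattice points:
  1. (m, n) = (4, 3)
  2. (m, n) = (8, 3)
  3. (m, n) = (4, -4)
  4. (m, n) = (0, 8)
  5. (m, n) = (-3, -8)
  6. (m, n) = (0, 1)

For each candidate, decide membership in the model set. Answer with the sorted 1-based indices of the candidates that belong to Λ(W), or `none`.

Compute τ' = (5−√29)/2 = -0.1926, so π⊥(m,n) = m -0.1926·n.
candidate 1: (m,n)=(4,3) → π∥ = 4+3·τ ≈ 19.5777, π⊥ = 4+3·τ' ≈ 3.4223 ∉ [-1.1, 0.1) ⇒ out
candidate 2: (m,n)=(8,3) → π∥ = 8+3·τ ≈ 23.5777, π⊥ = 8+3·τ' ≈ 7.4223 ∉ [-1.1, 0.1) ⇒ out
candidate 3: (m,n)=(4,-4) → π∥ = 4-4·τ ≈ -16.7703, π⊥ = 4-4·τ' ≈ 4.7703 ∉ [-1.1, 0.1) ⇒ out
candidate 4: (m,n)=(0,8) → π∥ = 0+8·τ ≈ 41.5407, π⊥ = 0+8·τ' ≈ -1.5407 ∉ [-1.1, 0.1) ⇒ out
candidate 5: (m,n)=(-3,-8) → π∥ = -3-8·τ ≈ -44.5407, π⊥ = -3-8·τ' ≈ -1.4593 ∉ [-1.1, 0.1) ⇒ out
candidate 6: (m,n)=(0,1) → π∥ = 0+1·τ ≈ 5.1926, π⊥ = 0+1·τ' ≈ -0.1926 ∈ [-1.1, 0.1) ⇒ IN Λ

6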